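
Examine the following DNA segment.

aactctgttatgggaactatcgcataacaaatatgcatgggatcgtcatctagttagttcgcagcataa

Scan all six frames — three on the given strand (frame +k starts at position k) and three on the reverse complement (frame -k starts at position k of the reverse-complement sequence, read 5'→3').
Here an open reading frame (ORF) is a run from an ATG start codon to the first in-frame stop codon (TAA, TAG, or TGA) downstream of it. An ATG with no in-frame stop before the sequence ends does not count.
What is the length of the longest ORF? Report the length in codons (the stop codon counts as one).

11

Reverse complement (5'→3'): TTATGCTGCGAACTAACTAGATGACGATCCCATGCATATTTGTTATGCGATAGTTCCCATAACAGAGTT
Frame +1: AAC TCT GTT ATG GGA ACT ATC GCA TAA CAA ATA TGC ATG GGA TCG TCA TCT AGT TAG TTC GCA GCA TAA — ATG at 10, stop TAA at 25 → 18 nt; ATG at 37, stop TAG at 55 → 21 nt.
Frame +2: ACT CTG TTA TGG GAA CTA TCG CAT AAC AAA TAT GCA TGG GAT CGT CAT CTA GTT AGT TCG CAG CAT — no ATG→stop ORF.
Frame +3: CTC TGT TAT GGG AAC TAT CGC ATA ACA AAT ATG CAT GGG ATC GTC ATC TAG TTA GTT CGC AGC ATA — ATG at 33, stop TAG at 51 → 21 nt.
Frame -1: TTA TGC TGC GAA CTA ACT AGA TGA CGA TCC CAT GCA TAT TTG TTA TGC GAT AGT TCC CAT AAC AGA GTT — no ATG→stop ORF.
Frame -2: TAT GCT GCG AAC TAA CTA GAT GAC GAT CCC ATG CAT ATT TGT TAT GCG ATA GTT CCC ATA ACA GAG — no ATG→stop ORF.
Frame -3: ATG CTG CGA ACT AAC TAG ATG ACG ATC CCA TGC ATA TTT GTT ATG CGA TAG TTC CCA TAA CAG AGT — ATG at 3, stop TAG at 18 → 18 nt; ATG at 21, stop TAG at 51 → 33 nt; ATG at 45, stop TAG at 51 → 9 nt.
Longest: frame -3, positions 21–53, 33 nt = 11 codons = 10 aa. → 11 codons.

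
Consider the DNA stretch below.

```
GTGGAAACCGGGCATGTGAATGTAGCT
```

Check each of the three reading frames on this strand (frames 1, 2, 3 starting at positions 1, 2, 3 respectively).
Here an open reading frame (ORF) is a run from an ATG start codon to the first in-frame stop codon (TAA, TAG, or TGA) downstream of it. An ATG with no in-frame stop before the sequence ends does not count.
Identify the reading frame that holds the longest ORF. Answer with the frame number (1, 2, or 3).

Frame 1: GTG GAA ACC GGG CAT GTG AAT GTA GCT — no ATG→stop ORF.
Frame 2: TGG AAA CCG GGC ATG TGA ATG TAG — ATG at 14, stop TGA at 17 → 6 nt; ATG at 20, stop TAG at 23 → 6 nt.
Frame 3: GGA AAC CGG GCA TGT GAA TGT AGC — no ATG→stop ORF.
Longest ORF is 6 nt in frame 2 (positions 14–19).

2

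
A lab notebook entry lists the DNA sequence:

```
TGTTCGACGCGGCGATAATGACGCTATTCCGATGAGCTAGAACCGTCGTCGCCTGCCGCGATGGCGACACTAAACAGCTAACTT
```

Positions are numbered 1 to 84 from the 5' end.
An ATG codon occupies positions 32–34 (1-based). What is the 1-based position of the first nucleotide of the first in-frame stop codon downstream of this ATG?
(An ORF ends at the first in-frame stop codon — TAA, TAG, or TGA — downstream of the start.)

38

Codons from position 32: ATG (32–34), AGC (35–37), TAG (38–40).
TAG is a stop codon; it begins at position 38.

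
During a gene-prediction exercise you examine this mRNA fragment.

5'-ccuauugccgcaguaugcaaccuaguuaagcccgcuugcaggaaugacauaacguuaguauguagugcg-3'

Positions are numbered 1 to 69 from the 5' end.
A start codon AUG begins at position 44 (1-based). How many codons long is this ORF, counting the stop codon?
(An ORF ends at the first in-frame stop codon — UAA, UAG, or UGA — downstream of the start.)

Codons from position 44: AUG (44–46), ACA (47–49), UAA (50–52).
UAA is the first in-frame stop; that's 3 codons including the stop.

3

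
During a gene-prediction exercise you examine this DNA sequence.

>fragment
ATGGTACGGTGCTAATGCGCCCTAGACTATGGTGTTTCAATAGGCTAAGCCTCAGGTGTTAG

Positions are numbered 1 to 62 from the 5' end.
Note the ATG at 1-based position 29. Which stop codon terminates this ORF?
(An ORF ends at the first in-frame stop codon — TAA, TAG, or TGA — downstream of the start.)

TAG

Codons from position 29: ATG (29–31), GTG (32–34), TTT (35–37), CAA (38–40), TAG (41–43).
The first in-frame stop codon is TAG.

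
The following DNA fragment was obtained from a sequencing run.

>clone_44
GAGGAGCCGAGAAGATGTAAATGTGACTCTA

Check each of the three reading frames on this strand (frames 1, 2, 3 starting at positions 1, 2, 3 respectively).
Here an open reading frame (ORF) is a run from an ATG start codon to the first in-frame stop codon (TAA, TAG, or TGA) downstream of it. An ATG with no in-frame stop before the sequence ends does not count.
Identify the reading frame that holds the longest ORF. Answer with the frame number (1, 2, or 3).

Frame 1: GAG GAG CCG AGA AGA TGT AAA TGT GAC TCT — no ATG→stop ORF.
Frame 2: AGG AGC CGA GAA GAT GTA AAT GTG ACT CTA — no ATG→stop ORF.
Frame 3: GGA GCC GAG AAG ATG TAA ATG TGA CTC — ATG at 15, stop TAA at 18 → 6 nt; ATG at 21, stop TGA at 24 → 6 nt.
Longest ORF is 6 nt in frame 3 (positions 15–20).

3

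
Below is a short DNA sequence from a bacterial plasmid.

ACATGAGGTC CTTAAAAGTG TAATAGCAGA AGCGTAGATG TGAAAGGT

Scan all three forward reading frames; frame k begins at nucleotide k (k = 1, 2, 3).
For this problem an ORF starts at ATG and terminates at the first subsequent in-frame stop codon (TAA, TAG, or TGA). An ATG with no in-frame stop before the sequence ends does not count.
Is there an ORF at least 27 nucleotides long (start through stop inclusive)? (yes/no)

Frame 1: ACA TGA GGT CCT TAA AAG TGT AAT AGC AGA AGC GTA GAT GTG AAA GGT — no ATG→stop ORF.
Frame 2: CAT GAG GTC CTT AAA AGT GTA ATA GCA GAA GCG TAG ATG TGA AAG — ATG at 38, stop TGA at 41 → 6 nt.
Frame 3: ATG AGG TCC TTA AAA GTG TAA TAG CAG AAG CGT AGA TGT GAA AGG — ATG at 3, stop TAA at 21 → 21 nt.
Largest ORF found is 21 nucleotides < 27, so no.

no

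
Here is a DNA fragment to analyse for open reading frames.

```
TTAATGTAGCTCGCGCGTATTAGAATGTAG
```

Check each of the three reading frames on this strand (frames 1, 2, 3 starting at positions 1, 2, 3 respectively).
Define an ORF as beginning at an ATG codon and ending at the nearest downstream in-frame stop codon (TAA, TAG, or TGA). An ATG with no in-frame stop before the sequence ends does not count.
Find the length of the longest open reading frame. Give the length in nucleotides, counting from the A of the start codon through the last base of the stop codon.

6

Frame 1: TTA ATG TAG CTC GCG CGT ATT AGA ATG TAG — ATG at 4, stop TAG at 7 → 6 nt; ATG at 25, stop TAG at 28 → 6 nt.
Frame 2: TAA TGT AGC TCG CGC GTA TTA GAA TGT — no ATG→stop ORF.
Frame 3: AAT GTA GCT CGC GCG TAT TAG AAT GTA — no ATG→stop ORF.
Longest: frame 1, positions 4–9, 6 nt = 2 codons = 1 aa. → 6 nucleotides.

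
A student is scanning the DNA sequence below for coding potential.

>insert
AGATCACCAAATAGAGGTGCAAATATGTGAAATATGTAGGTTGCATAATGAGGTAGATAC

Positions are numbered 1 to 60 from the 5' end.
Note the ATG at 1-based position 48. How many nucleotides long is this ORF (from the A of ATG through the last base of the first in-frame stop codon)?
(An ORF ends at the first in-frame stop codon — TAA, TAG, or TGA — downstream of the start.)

9

Codons from position 48: ATG (48–50), AGG (51–53), TAG (54–56).
TAG is the first in-frame stop; ORF spans 48–56, 9 nucleotides.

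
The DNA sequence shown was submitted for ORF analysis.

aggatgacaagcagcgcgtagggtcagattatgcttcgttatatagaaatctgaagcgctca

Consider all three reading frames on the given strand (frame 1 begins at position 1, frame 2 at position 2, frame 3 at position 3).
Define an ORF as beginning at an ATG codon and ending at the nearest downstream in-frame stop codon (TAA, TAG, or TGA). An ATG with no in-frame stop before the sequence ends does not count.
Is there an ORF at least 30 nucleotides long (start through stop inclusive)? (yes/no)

Frame 1: AGG ATG ACA AGC AGC GCG TAG GGT CAG ATT ATG CTT CGT TAT ATA GAA ATC TGA AGC GCT — ATG at 4, stop TAG at 19 → 18 nt; ATG at 31, stop TGA at 52 → 24 nt.
Frame 2: GGA TGA CAA GCA GCG CGT AGG GTC AGA TTA TGC TTC GTT ATA TAG AAA TCT GAA GCG CTC — no ATG→stop ORF.
Frame 3: GAT GAC AAG CAG CGC GTA GGG TCA GAT TAT GCT TCG TTA TAT AGA AAT CTG AAG CGC TCA — no ATG→stop ORF.
Largest ORF found is 24 nucleotides < 30, so no.

no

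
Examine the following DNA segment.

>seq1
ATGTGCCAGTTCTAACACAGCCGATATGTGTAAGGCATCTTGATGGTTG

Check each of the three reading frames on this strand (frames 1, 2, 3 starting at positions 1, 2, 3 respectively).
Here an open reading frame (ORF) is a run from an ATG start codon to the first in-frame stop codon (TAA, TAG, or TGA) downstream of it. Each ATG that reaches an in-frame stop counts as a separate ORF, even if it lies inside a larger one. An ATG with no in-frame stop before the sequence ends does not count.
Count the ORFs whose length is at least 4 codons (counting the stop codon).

2

Frame 1: ATG TGC CAG TTC TAA CAC AGC CGA TAT GTG TAA GGC ATC TTG ATG GTT — ATG at 1, stop TAA at 13 → 15 nt.
Frame 2: TGT GCC AGT TCT AAC ACA GCC GAT ATG TGT AAG GCA TCT TGA TGG TTG — ATG at 26, stop TGA at 41 → 18 nt.
Frame 3: GTG CCA GTT CTA ACA CAG CCG ATA TGT GTA AGG CAT CTT GAT GGT — no ATG→stop ORF.
ORFs ≥ 4 codons: frame 1 1–15 (5 codons), frame 2 26–43 (6 codons). Count = 2.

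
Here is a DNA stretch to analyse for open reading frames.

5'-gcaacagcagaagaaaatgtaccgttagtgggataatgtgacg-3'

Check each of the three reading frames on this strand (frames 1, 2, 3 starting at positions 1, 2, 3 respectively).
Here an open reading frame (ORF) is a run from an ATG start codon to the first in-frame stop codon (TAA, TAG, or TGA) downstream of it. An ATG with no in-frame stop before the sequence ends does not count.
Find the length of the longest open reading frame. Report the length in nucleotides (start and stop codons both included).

Frame 1: GCA ACA GCA GAA GAA AAT GTA CCG TTA GTG GGA TAA TGT GAC — no ATG→stop ORF.
Frame 2: CAA CAG CAG AAG AAA ATG TAC CGT TAG TGG GAT AAT GTG ACG — ATG at 17, stop TAG at 26 → 12 nt.
Frame 3: AAC AGC AGA AGA AAA TGT ACC GTT AGT GGG ATA ATG TGA — ATG at 36, stop TGA at 39 → 6 nt.
Longest: frame 2, positions 17–28, 12 nt = 4 codons = 3 aa. → 12 nucleotides.

12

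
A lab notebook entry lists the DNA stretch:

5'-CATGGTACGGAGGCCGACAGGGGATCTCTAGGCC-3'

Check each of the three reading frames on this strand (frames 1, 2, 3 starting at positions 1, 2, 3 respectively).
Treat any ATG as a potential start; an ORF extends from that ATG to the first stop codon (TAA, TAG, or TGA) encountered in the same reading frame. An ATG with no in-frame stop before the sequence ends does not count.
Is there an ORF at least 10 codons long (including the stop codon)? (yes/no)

Frame 1: CAT GGT ACG GAG GCC GAC AGG GGA TCT CTA GGC — no ATG→stop ORF.
Frame 2: ATG GTA CGG AGG CCG ACA GGG GAT CTC TAG GCC — ATG at 2, stop TAG at 29 → 30 nt.
Frame 3: TGG TAC GGA GGC CGA CAG GGG ATC TCT AGG — no ATG→stop ORF.
Frame 2 has an ORF of 10 codons (positions 2–31) ≥ 10, so yes.

yes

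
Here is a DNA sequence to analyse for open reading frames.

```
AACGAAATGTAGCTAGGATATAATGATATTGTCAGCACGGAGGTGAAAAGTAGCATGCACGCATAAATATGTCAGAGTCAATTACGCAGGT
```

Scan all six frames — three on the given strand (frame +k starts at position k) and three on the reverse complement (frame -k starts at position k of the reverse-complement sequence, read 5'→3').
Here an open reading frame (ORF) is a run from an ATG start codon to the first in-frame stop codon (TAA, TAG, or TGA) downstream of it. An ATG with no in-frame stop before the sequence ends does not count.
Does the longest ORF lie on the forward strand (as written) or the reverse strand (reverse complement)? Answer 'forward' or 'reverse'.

Reverse complement (5'→3'): ACCTGCGTAATTGACTCTGACATATTTATGCGTGCATGCTACTTTTCACCTCCGTGCTGACAATATCATTATATCCTAGCTACATTTCGTT
Frame +1: AAC GAA ATG TAG CTA GGA TAT AAT GAT ATT GTC AGC ACG GAG GTG AAA AGT AGC ATG CAC GCA TAA ATA TGT CAG AGT CAA TTA CGC AGG — ATG at 7, stop TAG at 10 → 6 nt; ATG at 55, stop TAA at 64 → 12 nt.
Frame +2: ACG AAA TGT AGC TAG GAT ATA ATG ATA TTG TCA GCA CGG AGG TGA AAA GTA GCA TGC ACG CAT AAA TAT GTC AGA GTC AAT TAC GCA GGT — ATG at 23, stop TGA at 44 → 24 nt.
Frame +3: CGA AAT GTA GCT AGG ATA TAA TGA TAT TGT CAG CAC GGA GGT GAA AAG TAG CAT GCA CGC ATA AAT ATG TCA GAG TCA ATT ACG CAG — no ATG→stop ORF.
Frame -1: ACC TGC GTA ATT GAC TCT GAC ATA TTT ATG CGT GCA TGC TAC TTT TCA CCT CCG TGC TGA CAA TAT CAT TAT ATC CTA GCT ACA TTT CGT — ATG at 28, stop TGA at 58 → 33 nt.
Frame -2: CCT GCG TAA TTG ACT CTG ACA TAT TTA TGC GTG CAT GCT ACT TTT CAC CTC CGT GCT GAC AAT ATC ATT ATA TCC TAG CTA CAT TTC GTT — no ATG→stop ORF.
Frame -3: CTG CGT AAT TGA CTC TGA CAT ATT TAT GCG TGC ATG CTA CTT TTC ACC TCC GTG CTG ACA ATA TCA TTA TAT CCT AGC TAC ATT TCG — no ATG→stop ORF.
Forward-strand max 24 nt; reverse-strand max 33 nt. The reverse strand has the longer ORF.

reverse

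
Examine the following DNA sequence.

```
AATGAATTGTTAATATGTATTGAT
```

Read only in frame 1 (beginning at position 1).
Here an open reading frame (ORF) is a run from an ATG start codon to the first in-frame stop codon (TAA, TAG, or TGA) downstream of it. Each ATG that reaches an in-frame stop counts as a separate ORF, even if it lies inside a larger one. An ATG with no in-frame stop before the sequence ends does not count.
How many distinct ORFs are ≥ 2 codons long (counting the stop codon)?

0

Frame 1: AAT GAA TTG TTA ATA TGT ATT GAT — no ATG→stop ORF.
No ORF reaches 2 codons. Count = 0.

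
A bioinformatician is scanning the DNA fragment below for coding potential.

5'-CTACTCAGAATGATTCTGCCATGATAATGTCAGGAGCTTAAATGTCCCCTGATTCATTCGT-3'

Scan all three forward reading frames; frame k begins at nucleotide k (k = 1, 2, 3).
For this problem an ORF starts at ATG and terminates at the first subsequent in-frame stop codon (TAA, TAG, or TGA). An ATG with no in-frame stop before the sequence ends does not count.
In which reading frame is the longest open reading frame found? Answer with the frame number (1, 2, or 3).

Frame 1: CTA CTC AGA ATG ATT CTG CCA TGA TAA TGT CAG GAG CTT AAA TGT CCC CTG ATT CAT TCG — ATG at 10, stop TGA at 22 → 15 nt.
Frame 2: TAC TCA GAA TGA TTC TGC CAT GAT AAT GTC AGG AGC TTA AAT GTC CCC TGA TTC ATT CGT — no ATG→stop ORF.
Frame 3: ACT CAG AAT GAT TCT GCC ATG ATA ATG TCA GGA GCT TAA ATG TCC CCT GAT TCA TTC — ATG at 21, stop TAA at 39 → 21 nt; ATG at 27, stop TAA at 39 → 15 nt.
Longest ORF is 21 nt in frame 3 (positions 21–41).

3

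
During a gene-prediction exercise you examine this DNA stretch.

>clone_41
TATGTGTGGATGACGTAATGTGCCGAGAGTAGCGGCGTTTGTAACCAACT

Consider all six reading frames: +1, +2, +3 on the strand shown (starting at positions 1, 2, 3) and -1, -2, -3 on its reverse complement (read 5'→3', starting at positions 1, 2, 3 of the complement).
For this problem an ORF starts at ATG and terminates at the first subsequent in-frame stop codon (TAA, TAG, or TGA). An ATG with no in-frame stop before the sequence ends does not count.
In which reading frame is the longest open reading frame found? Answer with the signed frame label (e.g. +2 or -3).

+3

Reverse complement (5'→3'): AGTTGGTTACAAACGCCGCTACTCTCGGCACATTACGTCATCCACACATA
Frame +1: TAT GTG TGG ATG ACG TAA TGT GCC GAG AGT AGC GGC GTT TGT AAC CAA — ATG at 10, stop TAA at 16 → 9 nt.
Frame +2: ATG TGT GGA TGA CGT AAT GTG CCG AGA GTA GCG GCG TTT GTA ACC AAC — ATG at 2, stop TGA at 11 → 12 nt.
Frame +3: TGT GTG GAT GAC GTA ATG TGC CGA GAG TAG CGG CGT TTG TAA CCA ACT — ATG at 18, stop TAG at 30 → 15 nt.
Frame -1: AGT TGG TTA CAA ACG CCG CTA CTC TCG GCA CAT TAC GTC ATC CAC ACA — no ATG→stop ORF.
Frame -2: GTT GGT TAC AAA CGC CGC TAC TCT CGG CAC ATT ACG TCA TCC ACA CAT — no ATG→stop ORF.
Frame -3: TTG GTT ACA AAC GCC GCT ACT CTC GGC ACA TTA CGT CAT CCA CAC ATA — no ATG→stop ORF.
Longest ORF is 15 nt in frame +3 (positions 18–32).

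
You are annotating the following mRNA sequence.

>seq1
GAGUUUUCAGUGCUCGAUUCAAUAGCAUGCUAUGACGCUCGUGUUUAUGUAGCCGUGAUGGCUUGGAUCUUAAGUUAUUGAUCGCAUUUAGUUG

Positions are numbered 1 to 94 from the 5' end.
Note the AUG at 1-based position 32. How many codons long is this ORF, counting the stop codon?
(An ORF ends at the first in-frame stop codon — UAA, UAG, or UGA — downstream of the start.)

Codons from position 32: AUG (32–34), ACG (35–37), CUC (38–40), GUG (41–43), UUU (44–46), AUG (47–49), UAG (50–52).
UAG is the first in-frame stop; that's 7 codons including the stop.

7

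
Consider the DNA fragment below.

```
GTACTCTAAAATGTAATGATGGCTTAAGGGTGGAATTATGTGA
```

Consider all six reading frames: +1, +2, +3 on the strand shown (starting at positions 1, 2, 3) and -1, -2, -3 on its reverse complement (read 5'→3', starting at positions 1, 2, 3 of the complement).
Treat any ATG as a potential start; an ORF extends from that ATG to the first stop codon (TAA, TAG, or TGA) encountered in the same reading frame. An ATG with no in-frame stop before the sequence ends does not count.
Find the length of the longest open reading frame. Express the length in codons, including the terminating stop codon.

Reverse complement (5'→3'): TCACATAATTCCACCCTTAAGCCATCATTACATTTTAGAGTAC
Frame +1: GTA CTC TAA AAT GTA ATG ATG GCT TAA GGG TGG AAT TAT GTG — ATG at 16, stop TAA at 25 → 12 nt; ATG at 19, stop TAA at 25 → 9 nt.
Frame +2: TAC TCT AAA ATG TAA TGA TGG CTT AAG GGT GGA ATT ATG TGA — ATG at 11, stop TAA at 14 → 6 nt; ATG at 38, stop TGA at 41 → 6 nt.
Frame +3: ACT CTA AAA TGT AAT GAT GGC TTA AGG GTG GAA TTA TGT — no ATG→stop ORF.
Frame -1: TCA CAT AAT TCC ACC CTT AAG CCA TCA TTA CAT TTT AGA GTA — no ATG→stop ORF.
Frame -2: CAC ATA ATT CCA CCC TTA AGC CAT CAT TAC ATT TTA GAG TAC — no ATG→stop ORF.
Frame -3: ACA TAA TTC CAC CCT TAA GCC ATC ATT ACA TTT TAG AGT — no ATG→stop ORF.
Longest: frame +1, positions 16–27, 12 nt = 4 codons = 3 aa. → 4 codons.

4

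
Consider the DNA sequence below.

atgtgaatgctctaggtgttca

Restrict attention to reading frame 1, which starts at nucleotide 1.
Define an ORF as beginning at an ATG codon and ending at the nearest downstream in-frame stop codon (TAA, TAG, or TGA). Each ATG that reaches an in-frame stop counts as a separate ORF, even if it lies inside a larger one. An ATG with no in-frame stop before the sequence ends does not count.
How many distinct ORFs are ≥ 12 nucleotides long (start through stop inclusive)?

Frame 1: ATG TGA ATG CTC TAG GTG TTC — ATG at 1, stop TGA at 4 → 6 nt; ATG at 7, stop TAG at 13 → 9 nt.
No ORF reaches 12 nucleotides. Count = 0.

0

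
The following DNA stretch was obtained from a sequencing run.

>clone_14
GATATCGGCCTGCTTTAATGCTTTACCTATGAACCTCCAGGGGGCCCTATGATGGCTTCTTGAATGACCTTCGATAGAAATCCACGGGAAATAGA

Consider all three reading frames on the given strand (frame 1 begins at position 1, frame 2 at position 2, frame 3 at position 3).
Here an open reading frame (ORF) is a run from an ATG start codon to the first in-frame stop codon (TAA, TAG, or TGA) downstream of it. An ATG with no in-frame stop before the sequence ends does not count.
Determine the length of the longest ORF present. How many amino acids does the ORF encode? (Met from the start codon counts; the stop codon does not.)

Frame 1: GAT ATC GGC CTG CTT TAA TGC TTT ACC TAT GAA CCT CCA GGG GGC CCT ATG ATG GCT TCT TGA ATG ACC TTC GAT AGA AAT CCA CGG GAA ATA — ATG at 49, stop TGA at 61 → 15 nt; ATG at 52, stop TGA at 61 → 12 nt.
Frame 2: ATA TCG GCC TGC TTT AAT GCT TTA CCT ATG AAC CTC CAG GGG GCC CTA TGA TGG CTT CTT GAA TGA CCT TCG ATA GAA ATC CAC GGG AAA TAG — ATG at 29, stop TGA at 50 → 24 nt.
Frame 3: TAT CGG CCT GCT TTA ATG CTT TAC CTA TGA ACC TCC AGG GGG CCC TAT GAT GGC TTC TTG AAT GAC CTT CGA TAG AAA TCC ACG GGA AAT AGA — ATG at 18, stop TGA at 30 → 15 nt.
Longest: frame 2, positions 29–52, 24 nt = 8 codons = 7 aa. → 7 amino acids.

7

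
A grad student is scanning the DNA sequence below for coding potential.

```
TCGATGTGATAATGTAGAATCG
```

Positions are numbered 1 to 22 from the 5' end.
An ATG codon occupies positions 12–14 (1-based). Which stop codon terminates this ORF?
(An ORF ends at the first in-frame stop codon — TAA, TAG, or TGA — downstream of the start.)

Codons from position 12: ATG (12–14), TAG (15–17).
The first in-frame stop codon is TAG.

TAG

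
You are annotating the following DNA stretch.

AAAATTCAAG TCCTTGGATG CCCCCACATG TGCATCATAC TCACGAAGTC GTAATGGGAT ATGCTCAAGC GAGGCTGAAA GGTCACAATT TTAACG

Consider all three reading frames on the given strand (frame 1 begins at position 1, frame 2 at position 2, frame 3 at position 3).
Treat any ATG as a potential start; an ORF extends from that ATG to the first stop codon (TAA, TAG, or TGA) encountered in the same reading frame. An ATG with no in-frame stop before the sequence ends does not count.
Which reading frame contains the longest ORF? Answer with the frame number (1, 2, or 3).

1

Frame 1: AAA ATT CAA GTC CTT GGA TGC CCC CAC ATG TGC ATC ATA CTC ACG AAG TCG TAA TGG GAT ATG CTC AAG CGA GGC TGA AAG GTC ACA ATT TTA ACG — ATG at 28, stop TAA at 52 → 27 nt; ATG at 61, stop TGA at 76 → 18 nt.
Frame 2: AAA TTC AAG TCC TTG GAT GCC CCC ACA TGT GCA TCA TAC TCA CGA AGT CGT AAT GGG ATA TGC TCA AGC GAG GCT GAA AGG TCA CAA TTT TAA — no ATG→stop ORF.
Frame 3: AAT TCA AGT CCT TGG ATG CCC CCA CAT GTG CAT CAT ACT CAC GAA GTC GTA ATG GGA TAT GCT CAA GCG AGG CTG AAA GGT CAC AAT TTT AAC — no ATG→stop ORF.
Longest ORF is 27 nt in frame 1 (positions 28–54).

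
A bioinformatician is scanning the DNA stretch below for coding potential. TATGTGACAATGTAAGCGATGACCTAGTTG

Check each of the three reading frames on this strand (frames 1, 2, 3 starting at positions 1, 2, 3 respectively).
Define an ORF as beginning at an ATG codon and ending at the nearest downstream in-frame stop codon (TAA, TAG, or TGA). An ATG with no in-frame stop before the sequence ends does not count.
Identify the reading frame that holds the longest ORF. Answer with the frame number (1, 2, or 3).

Frame 1: TAT GTG ACA ATG TAA GCG ATG ACC TAG TTG — ATG at 10, stop TAA at 13 → 6 nt; ATG at 19, stop TAG at 25 → 9 nt.
Frame 2: ATG TGA CAA TGT AAG CGA TGA CCT AGT — ATG at 2, stop TGA at 5 → 6 nt.
Frame 3: TGT GAC AAT GTA AGC GAT GAC CTA GTT — no ATG→stop ORF.
Longest ORF is 9 nt in frame 1 (positions 19–27).

1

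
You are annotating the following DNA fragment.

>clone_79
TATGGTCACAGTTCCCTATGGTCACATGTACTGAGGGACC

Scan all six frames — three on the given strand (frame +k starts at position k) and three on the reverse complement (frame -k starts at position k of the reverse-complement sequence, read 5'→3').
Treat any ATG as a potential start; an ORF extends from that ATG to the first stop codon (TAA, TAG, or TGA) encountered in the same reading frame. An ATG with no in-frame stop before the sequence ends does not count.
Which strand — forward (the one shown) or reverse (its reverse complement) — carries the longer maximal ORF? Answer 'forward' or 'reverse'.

Reverse complement (5'→3'): GGTCCCTCAGTACATGTGACCATAGGGAACTGTGACCATA
Frame +1: TAT GGT CAC AGT TCC CTA TGG TCA CAT GTA CTG AGG GAC — no ATG→stop ORF.
Frame +2: ATG GTC ACA GTT CCC TAT GGT CAC ATG TAC TGA GGG ACC — ATG at 2, stop TGA at 32 → 33 nt; ATG at 26, stop TGA at 32 → 9 nt.
Frame +3: TGG TCA CAG TTC CCT ATG GTC ACA TGT ACT GAG GGA — no ATG→stop ORF.
Frame -1: GGT CCC TCA GTA CAT GTG ACC ATA GGG AAC TGT GAC CAT — no ATG→stop ORF.
Frame -2: GTC CCT CAG TAC ATG TGA CCA TAG GGA ACT GTG ACC ATA — ATG at 14, stop TGA at 17 → 6 nt.
Frame -3: TCC CTC AGT ACA TGT GAC CAT AGG GAA CTG TGA CCA — no ATG→stop ORF.
Forward-strand max 33 nt; reverse-strand max 6 nt. The forward strand has the longer ORF.

forward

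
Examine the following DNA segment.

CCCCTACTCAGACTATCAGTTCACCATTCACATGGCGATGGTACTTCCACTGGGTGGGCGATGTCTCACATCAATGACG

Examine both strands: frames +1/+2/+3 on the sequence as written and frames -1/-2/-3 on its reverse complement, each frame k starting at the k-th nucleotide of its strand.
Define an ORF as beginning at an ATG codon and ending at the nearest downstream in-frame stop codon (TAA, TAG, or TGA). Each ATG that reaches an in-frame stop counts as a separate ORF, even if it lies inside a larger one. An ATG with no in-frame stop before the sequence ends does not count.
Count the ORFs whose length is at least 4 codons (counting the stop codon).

1

Reverse complement (5'→3'): CGTCATTGATGTGAGACATCGCCCACCCAGTGGAAGTACCATCGCCATGTGAATGGTGAACTGATAGTCTGAGTAGGGG
Frame +1: CCC CTA CTC AGA CTA TCA GTT CAC CAT TCA CAT GGC GAT GGT ACT TCC ACT GGG TGG GCG ATG TCT CAC ATC AAT GAC — no ATG→stop ORF.
Frame +2: CCC TAC TCA GAC TAT CAG TTC ACC ATT CAC ATG GCG ATG GTA CTT CCA CTG GGT GGG CGA TGT CTC ACA TCA ATG ACG — no ATG→stop ORF.
Frame +3: CCT ACT CAG ACT ATC AGT TCA CCA TTC ACA TGG CGA TGG TAC TTC CAC TGG GTG GGC GAT GTC TCA CAT CAA TGA — no ATG→stop ORF.
Frame -1: CGT CAT TGA TGT GAG ACA TCG CCC ACC CAG TGG AAG TAC CAT CGC CAT GTG AAT GGT GAA CTG ATA GTC TGA GTA GGG — no ATG→stop ORF.
Frame -2: GTC ATT GAT GTG AGA CAT CGC CCA CCC AGT GGA AGT ACC ATC GCC ATG TGA ATG GTG AAC TGA TAG TCT GAG TAG GGG — ATG at 47, stop TGA at 50 → 6 nt; ATG at 53, stop TGA at 62 → 12 nt.
Frame -3: TCA TTG ATG TGA GAC ATC GCC CAC CCA GTG GAA GTA CCA TCG CCA TGT GAA TGG TGA ACT GAT AGT CTG AGT AGG — ATG at 9, stop TGA at 12 → 6 nt.
ORFs ≥ 4 codons: frame -2 53–64 (4 codons). Count = 1.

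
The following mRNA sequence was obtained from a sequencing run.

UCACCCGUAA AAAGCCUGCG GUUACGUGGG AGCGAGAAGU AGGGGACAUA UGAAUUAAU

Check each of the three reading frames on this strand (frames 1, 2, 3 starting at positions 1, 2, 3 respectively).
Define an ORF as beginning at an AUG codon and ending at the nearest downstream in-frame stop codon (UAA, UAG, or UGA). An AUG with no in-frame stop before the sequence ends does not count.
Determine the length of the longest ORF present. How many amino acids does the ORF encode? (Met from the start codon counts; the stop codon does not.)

Frame 1: UCA CCC GUA AAA AGC CUG CGG UUA CGU GGG AGC GAG AAG UAG GGG ACA UAU GAA UUA — no AUG→stop ORF.
Frame 2: CAC CCG UAA AAA GCC UGC GGU UAC GUG GGA GCG AGA AGU AGG GGA CAU AUG AAU UAA — AUG at 50, stop UAA at 56 → 9 nt.
Frame 3: ACC CGU AAA AAG CCU GCG GUU ACG UGG GAG CGA GAA GUA GGG GAC AUA UGA AUU AAU — no AUG→stop ORF.
Longest: frame 2, positions 50–58, 9 nt = 3 codons = 2 aa. → 2 amino acids.

2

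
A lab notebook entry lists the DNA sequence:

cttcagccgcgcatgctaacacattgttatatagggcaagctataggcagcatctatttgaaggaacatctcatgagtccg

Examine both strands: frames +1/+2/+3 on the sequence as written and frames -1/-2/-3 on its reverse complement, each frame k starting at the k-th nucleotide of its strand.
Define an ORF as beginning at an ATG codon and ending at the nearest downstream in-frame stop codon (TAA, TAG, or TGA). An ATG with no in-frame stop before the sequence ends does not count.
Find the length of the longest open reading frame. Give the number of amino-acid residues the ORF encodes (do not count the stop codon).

17

Reverse complement (5'→3'): CGGACTCATGAGATGTTCCTTCAAATAGATGCTGCCTATAGCTTGCCCTATATAACAATGTGTTAGCATGCGCGGCTGAAG
Frame +1: CTT CAG CCG CGC ATG CTA ACA CAT TGT TAT ATA GGG CAA GCT ATA GGC AGC ATC TAT TTG AAG GAA CAT CTC ATG AGT CCG — no ATG→stop ORF.
Frame +2: TTC AGC CGC GCA TGC TAA CAC ATT GTT ATA TAG GGC AAG CTA TAG GCA GCA TCT ATT TGA AGG AAC ATC TCA TGA GTC — no ATG→stop ORF.
Frame +3: TCA GCC GCG CAT GCT AAC ACA TTG TTA TAT AGG GCA AGC TAT AGG CAG CAT CTA TTT GAA GGA ACA TCT CAT GAG TCC — no ATG→stop ORF.
Frame -1: CGG ACT CAT GAG ATG TTC CTT CAA ATA GAT GCT GCC TAT AGC TTG CCC TAT ATA ACA ATG TGT TAG CAT GCG CGG CTG AAG — ATG at 13, stop TAG at 64 → 54 nt; ATG at 58, stop TAG at 64 → 9 nt.
Frame -2: GGA CTC ATG AGA TGT TCC TTC AAA TAG ATG CTG CCT ATA GCT TGC CCT ATA TAA CAA TGT GTT AGC ATG CGC GGC TGA — ATG at 8, stop TAG at 26 → 21 nt; ATG at 29, stop TAA at 53 → 27 nt; ATG at 68, stop TGA at 77 → 12 nt.
Frame -3: GAC TCA TGA GAT GTT CCT TCA AAT AGA TGC TGC CTA TAG CTT GCC CTA TAT AAC AAT GTG TTA GCA TGC GCG GCT GAA — no ATG→stop ORF.
Longest: frame -1, positions 13–66, 54 nt = 18 codons = 17 aa. → 17 amino acids.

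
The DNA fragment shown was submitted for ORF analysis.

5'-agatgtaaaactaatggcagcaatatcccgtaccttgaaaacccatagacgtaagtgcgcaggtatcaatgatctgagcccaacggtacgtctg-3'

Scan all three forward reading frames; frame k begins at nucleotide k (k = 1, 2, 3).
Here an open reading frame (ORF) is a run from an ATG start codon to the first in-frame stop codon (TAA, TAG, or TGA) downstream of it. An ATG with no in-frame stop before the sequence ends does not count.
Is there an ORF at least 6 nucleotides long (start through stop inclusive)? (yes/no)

Frame 1: AGA TGT AAA ACT AAT GGC AGC AAT ATC CCG TAC CTT GAA AAC CCA TAG ACG TAA GTG CGC AGG TAT CAA TGA TCT GAG CCC AAC GGT ACG TCT — no ATG→stop ORF.
Frame 2: GAT GTA AAA CTA ATG GCA GCA ATA TCC CGT ACC TTG AAA ACC CAT AGA CGT AAG TGC GCA GGT ATC AAT GAT CTG AGC CCA ACG GTA CGT CTG — no ATG→stop ORF.
Frame 3: ATG TAA AAC TAA TGG CAG CAA TAT CCC GTA CCT TGA AAA CCC ATA GAC GTA AGT GCG CAG GTA TCA ATG ATC TGA GCC CAA CGG TAC GTC — ATG at 3, stop TAA at 6 → 6 nt; ATG at 69, stop TGA at 75 → 9 nt.
Frame 3 has an ORF of 6 nucleotides (positions 3–8) ≥ 6, so yes.

yes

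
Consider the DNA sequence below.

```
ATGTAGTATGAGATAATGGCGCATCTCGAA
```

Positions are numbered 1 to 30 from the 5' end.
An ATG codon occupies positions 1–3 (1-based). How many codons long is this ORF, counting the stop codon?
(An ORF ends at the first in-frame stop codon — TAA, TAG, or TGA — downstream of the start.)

2

Codons from position 1: ATG (1–3), TAG (4–6).
TAG is the first in-frame stop; that's 2 codons including the stop.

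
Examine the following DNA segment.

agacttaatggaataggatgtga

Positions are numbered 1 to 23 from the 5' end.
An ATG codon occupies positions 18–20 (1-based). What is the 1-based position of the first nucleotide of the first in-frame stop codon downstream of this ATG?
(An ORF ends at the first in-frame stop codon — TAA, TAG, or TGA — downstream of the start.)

Codons from position 18: ATG (18–20), TGA (21–23).
TGA is a stop codon; it begins at position 21.

21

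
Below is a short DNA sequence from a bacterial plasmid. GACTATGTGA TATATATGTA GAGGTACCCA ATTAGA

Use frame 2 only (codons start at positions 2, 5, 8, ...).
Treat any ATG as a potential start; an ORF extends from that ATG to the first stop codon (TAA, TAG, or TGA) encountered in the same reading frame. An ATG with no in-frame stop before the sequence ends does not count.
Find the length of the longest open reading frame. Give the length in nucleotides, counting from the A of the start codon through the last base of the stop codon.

Frame 2: ACT ATG TGA TAT ATA TGT AGA GGT ACC CAA TTA — ATG at 5, stop TGA at 8 → 6 nt.
Longest: frame 2, positions 5–10, 6 nt = 2 codons = 1 aa. → 6 nucleotides.

6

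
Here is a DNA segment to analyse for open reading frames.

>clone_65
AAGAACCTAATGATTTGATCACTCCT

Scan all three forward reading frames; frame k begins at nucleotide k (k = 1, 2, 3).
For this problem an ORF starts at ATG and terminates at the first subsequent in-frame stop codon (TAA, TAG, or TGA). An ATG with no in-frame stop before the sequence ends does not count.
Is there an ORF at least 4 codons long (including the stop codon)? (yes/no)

Frame 1: AAG AAC CTA ATG ATT TGA TCA CTC — ATG at 10, stop TGA at 16 → 9 nt.
Frame 2: AGA ACC TAA TGA TTT GAT CAC TCC — no ATG→stop ORF.
Frame 3: GAA CCT AAT GAT TTG ATC ACT CCT — no ATG→stop ORF.
Largest ORF found is 3 codons < 4, so no.

no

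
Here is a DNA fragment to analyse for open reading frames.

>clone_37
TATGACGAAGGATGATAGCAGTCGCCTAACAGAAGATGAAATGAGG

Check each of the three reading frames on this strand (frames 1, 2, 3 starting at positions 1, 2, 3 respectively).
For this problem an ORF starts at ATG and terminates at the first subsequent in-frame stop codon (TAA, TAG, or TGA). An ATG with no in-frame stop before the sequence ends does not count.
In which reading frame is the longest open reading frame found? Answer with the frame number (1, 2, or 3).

Frame 1: TAT GAC GAA GGA TGA TAG CAG TCG CCT AAC AGA AGA TGA AAT GAG — no ATG→stop ORF.
Frame 2: ATG ACG AAG GAT GAT AGC AGT CGC CTA ACA GAA GAT GAA ATG AGG — no ATG→stop ORF.
Frame 3: TGA CGA AGG ATG ATA GCA GTC GCC TAA CAG AAG ATG AAA TGA — ATG at 12, stop TAA at 27 → 18 nt; ATG at 36, stop TGA at 42 → 9 nt.
Longest ORF is 18 nt in frame 3 (positions 12–29).

3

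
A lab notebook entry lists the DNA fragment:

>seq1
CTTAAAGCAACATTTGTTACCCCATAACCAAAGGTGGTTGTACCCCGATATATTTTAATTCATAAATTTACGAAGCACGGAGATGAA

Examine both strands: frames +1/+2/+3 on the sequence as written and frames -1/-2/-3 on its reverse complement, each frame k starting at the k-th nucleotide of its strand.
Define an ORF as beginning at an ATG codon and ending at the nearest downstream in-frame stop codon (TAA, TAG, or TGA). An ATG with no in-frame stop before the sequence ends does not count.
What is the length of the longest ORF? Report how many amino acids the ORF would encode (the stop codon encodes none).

Reverse complement (5'→3'): TTCATCTCCGTGCTTCGTAAATTTATGAATTAAAATATATCGGGGTACAACCACCTTTGGTTATGGGGTAACAAATGTTGCTTTAAG
Frame +1: CTT AAA GCA ACA TTT GTT ACC CCA TAA CCA AAG GTG GTT GTA CCC CGA TAT ATT TTA ATT CAT AAA TTT ACG AAG CAC GGA GAT GAA — no ATG→stop ORF.
Frame +2: TTA AAG CAA CAT TTG TTA CCC CAT AAC CAA AGG TGG TTG TAC CCC GAT ATA TTT TAA TTC ATA AAT TTA CGA AGC ACG GAG ATG — no ATG→stop ORF.
Frame +3: TAA AGC AAC ATT TGT TAC CCC ATA ACC AAA GGT GGT TGT ACC CCG ATA TAT TTT AAT TCA TAA ATT TAC GAA GCA CGG AGA TGA — no ATG→stop ORF.
Frame -1: TTC ATC TCC GTG CTT CGT AAA TTT ATG AAT TAA AAT ATA TCG GGG TAC AAC CAC CTT TGG TTA TGG GGT AAC AAA TGT TGC TTT AAG — ATG at 25, stop TAA at 31 → 9 nt.
Frame -2: TCA TCT CCG TGC TTC GTA AAT TTA TGA ATT AAA ATA TAT CGG GGT ACA ACC ACC TTT GGT TAT GGG GTA ACA AAT GTT GCT TTA — no ATG→stop ORF.
Frame -3: CAT CTC CGT GCT TCG TAA ATT TAT GAA TTA AAA TAT ATC GGG GTA CAA CCA CCT TTG GTT ATG GGG TAA CAA ATG TTG CTT TAA — ATG at 63, stop TAA at 69 → 9 nt; ATG at 75, stop TAA at 84 → 12 nt.
Longest: frame -3, positions 75–86, 12 nt = 4 codons = 3 aa. → 3 amino acids.

3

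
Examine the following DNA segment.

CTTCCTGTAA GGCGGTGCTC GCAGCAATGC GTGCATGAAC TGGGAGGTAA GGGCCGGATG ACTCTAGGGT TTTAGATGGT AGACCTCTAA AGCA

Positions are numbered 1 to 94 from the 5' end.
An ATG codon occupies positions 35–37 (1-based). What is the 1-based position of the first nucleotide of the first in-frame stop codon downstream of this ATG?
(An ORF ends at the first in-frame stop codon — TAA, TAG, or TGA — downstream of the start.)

59

Codons from position 35: ATG (35–37), AAC (38–40), TGG (41–43), GAG (44–46), GTA (47–49), AGG (50–52), GCC (53–55), GGA (56–58), TGA (59–61).
TGA is a stop codon; it begins at position 59.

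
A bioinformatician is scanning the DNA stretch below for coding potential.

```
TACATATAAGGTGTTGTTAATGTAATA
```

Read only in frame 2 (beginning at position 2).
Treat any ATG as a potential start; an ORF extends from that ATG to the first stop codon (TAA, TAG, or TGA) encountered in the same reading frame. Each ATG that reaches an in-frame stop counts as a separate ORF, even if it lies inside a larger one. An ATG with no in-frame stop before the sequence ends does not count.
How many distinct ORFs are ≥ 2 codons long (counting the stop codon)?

Frame 2: ACA TAT AAG GTG TTG TTA ATG TAA — ATG at 20, stop TAA at 23 → 6 nt.
ORFs ≥ 2 codons: frame 2 20–25 (2 codons). Count = 1.

1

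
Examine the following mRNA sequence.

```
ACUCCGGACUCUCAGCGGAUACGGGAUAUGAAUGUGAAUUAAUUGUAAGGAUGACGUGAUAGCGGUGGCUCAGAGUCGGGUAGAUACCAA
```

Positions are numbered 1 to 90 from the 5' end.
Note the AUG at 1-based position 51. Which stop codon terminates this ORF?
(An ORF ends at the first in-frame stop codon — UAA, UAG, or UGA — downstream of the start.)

UGA

Codons from position 51: AUG (51–53), ACG (54–56), UGA (57–59).
The first in-frame stop codon is UGA.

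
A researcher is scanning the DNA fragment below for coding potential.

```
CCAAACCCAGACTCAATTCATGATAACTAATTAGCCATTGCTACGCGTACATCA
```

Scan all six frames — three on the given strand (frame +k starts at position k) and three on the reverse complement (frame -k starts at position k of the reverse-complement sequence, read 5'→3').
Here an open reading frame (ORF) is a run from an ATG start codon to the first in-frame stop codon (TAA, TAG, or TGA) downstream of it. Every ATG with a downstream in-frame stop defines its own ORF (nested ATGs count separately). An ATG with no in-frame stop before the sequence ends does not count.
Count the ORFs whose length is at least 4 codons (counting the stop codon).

3

Reverse complement (5'→3'): TGATGTACGCGTAGCAATGGCTAATTAGTTATCATGAATTGAGTCTGGGTTTGG
Frame +1: CCA AAC CCA GAC TCA ATT CAT GAT AAC TAA TTA GCC ATT GCT ACG CGT ACA TCA — no ATG→stop ORF.
Frame +2: CAA ACC CAG ACT CAA TTC ATG ATA ACT AAT TAG CCA TTG CTA CGC GTA CAT — ATG at 20, stop TAG at 32 → 15 nt.
Frame +3: AAA CCC AGA CTC AAT TCA TGA TAA CTA ATT AGC CAT TGC TAC GCG TAC ATC — no ATG→stop ORF.
Frame -1: TGA TGT ACG CGT AGC AAT GGC TAA TTA GTT ATC ATG AAT TGA GTC TGG GTT TGG — ATG at 34, stop TGA at 40 → 9 nt.
Frame -2: GAT GTA CGC GTA GCA ATG GCT AAT TAG TTA TCA TGA ATT GAG TCT GGG TTT — ATG at 17, stop TAG at 26 → 12 nt.
Frame -3: ATG TAC GCG TAG CAA TGG CTA ATT AGT TAT CAT GAA TTG AGT CTG GGT TTG — ATG at 3, stop TAG at 12 → 12 nt.
ORFs ≥ 4 codons: frame +2 20–34 (5 codons), frame -2 17–28 (4 codons), frame -3 3–14 (4 codons). Count = 3.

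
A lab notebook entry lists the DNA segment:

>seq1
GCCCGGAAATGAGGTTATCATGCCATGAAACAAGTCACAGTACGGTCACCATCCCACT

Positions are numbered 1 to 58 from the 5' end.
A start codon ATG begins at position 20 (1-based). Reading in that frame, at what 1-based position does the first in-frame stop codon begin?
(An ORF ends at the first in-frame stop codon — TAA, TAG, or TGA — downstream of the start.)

Codons from position 20: ATG (20–22), CCA (23–25), TGA (26–28).
TGA is a stop codon; it begins at position 26.

26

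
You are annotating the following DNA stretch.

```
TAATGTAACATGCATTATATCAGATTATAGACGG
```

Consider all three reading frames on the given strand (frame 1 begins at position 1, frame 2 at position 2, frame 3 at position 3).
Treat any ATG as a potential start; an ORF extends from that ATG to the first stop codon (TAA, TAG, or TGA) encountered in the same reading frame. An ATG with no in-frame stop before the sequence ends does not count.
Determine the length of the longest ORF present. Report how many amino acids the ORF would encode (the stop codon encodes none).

6

Frame 1: TAA TGT AAC ATG CAT TAT ATC AGA TTA TAG ACG — ATG at 10, stop TAG at 28 → 21 nt.
Frame 2: AAT GTA ACA TGC ATT ATA TCA GAT TAT AGA CGG — no ATG→stop ORF.
Frame 3: ATG TAA CAT GCA TTA TAT CAG ATT ATA GAC — ATG at 3, stop TAA at 6 → 6 nt.
Longest: frame 1, positions 10–30, 21 nt = 7 codons = 6 aa. → 6 amino acids.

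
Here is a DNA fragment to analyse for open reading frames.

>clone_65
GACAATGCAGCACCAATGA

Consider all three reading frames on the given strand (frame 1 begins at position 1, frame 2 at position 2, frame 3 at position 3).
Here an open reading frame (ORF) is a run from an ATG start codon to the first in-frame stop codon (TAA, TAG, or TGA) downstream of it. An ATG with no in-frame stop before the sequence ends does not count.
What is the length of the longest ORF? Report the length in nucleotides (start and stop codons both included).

Frame 1: GAC AAT GCA GCA CCA ATG — no ATG→stop ORF.
Frame 2: ACA ATG CAG CAC CAA TGA — ATG at 5, stop TGA at 17 → 15 nt.
Frame 3: CAA TGC AGC ACC AAT — no ATG→stop ORF.
Longest: frame 2, positions 5–19, 15 nt = 5 codons = 4 aa. → 15 nucleotides.

15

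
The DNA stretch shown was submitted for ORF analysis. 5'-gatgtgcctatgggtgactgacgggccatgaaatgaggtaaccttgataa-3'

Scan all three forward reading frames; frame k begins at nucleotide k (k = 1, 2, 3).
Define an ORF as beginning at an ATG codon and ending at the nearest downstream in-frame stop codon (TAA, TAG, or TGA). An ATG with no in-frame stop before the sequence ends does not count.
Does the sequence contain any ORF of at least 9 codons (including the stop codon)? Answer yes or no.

yes

Frame 1: GAT GTG CCT ATG GGT GAC TGA CGG GCC ATG AAA TGA GGT AAC CTT GAT — ATG at 10, stop TGA at 19 → 12 nt; ATG at 28, stop TGA at 34 → 9 nt.
Frame 2: ATG TGC CTA TGG GTG ACT GAC GGG CCA TGA AAT GAG GTA ACC TTG ATA — ATG at 2, stop TGA at 29 → 30 nt.
Frame 3: TGT GCC TAT GGG TGA CTG ACG GGC CAT GAA ATG AGG TAA CCT TGA TAA — ATG at 33, stop TAA at 39 → 9 nt.
Frame 2 has an ORF of 10 codons (positions 2–31) ≥ 9, so yes.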